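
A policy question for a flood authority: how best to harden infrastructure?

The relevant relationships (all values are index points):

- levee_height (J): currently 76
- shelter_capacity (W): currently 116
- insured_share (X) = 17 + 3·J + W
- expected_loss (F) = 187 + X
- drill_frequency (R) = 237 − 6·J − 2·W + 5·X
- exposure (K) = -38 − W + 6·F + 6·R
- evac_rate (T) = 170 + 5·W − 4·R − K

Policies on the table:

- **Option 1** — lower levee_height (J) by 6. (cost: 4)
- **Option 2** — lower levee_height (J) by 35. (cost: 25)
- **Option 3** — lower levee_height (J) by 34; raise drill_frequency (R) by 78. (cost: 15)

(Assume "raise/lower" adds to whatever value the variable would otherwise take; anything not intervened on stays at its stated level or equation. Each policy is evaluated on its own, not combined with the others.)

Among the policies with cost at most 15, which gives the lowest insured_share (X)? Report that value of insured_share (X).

Option 1 (J − 6):
  J = 76 − 6 = 70
  W = 116
  X = 17 + 3·70 + 116 = 343
Option 3 (J − 34, R + 78):
  J = 76 − 34 = 42
  W = 116
  X = 17 + 3·42 + 116 = 259
Comparing — Option 1: X=343, Option 3: X=259. Lowest is 259 (Option 3).

259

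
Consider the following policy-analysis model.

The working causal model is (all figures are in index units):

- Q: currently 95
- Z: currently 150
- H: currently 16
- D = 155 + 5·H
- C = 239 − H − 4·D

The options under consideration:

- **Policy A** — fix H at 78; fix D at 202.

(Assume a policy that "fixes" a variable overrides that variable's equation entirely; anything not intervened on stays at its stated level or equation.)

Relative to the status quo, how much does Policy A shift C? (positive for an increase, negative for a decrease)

Baseline:
  H = 16
  D = 155 + 5·16 = 235
  C = 239 − 16 − 4·235 = -717
Policy A (H := 78, D := 202):
  H = 78
  D = 202
  C = 239 − 78 − 4·202 = -647
Change in C: -647 − (-717) = 70

70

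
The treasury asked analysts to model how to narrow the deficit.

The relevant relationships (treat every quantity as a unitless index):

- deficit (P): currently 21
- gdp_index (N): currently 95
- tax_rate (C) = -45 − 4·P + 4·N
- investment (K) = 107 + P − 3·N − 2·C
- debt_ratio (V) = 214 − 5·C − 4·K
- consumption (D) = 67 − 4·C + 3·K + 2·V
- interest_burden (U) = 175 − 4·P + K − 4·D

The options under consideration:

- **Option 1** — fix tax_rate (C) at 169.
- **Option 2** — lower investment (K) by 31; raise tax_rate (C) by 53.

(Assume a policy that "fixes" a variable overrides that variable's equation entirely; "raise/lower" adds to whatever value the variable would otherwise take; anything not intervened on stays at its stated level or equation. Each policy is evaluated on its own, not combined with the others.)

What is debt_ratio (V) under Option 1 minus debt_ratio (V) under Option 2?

Option 1 (C := 169):
  P = 21
  N = 95
  C = 169
  K = 107 + 21 − 3·95 − 2·169 = -495
  V = 214 − 5·169 − 4·(-495) = 1349
Option 2 (K − 31, C + 53):
  P = 21
  N = 95
  C = -45 − 4·21 + 4·95 (+53 from intervention) = 304
  K = 107 + 21 − 3·95 − 2·304 (−31 from intervention) = -796
  V = 214 − 5·304 − 4·(-796) = 1878
V: 1349 − 1878 = -529

-529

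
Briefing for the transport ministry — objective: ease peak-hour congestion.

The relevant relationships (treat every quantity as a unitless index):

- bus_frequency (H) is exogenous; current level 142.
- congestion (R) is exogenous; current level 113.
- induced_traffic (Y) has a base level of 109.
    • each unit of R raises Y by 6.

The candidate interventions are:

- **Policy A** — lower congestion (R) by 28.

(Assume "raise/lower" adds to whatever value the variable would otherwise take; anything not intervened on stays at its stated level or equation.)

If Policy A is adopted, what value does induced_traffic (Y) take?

Policy A (R − 28):
  R = 113 − 28 = 85
  Y = 109 + 6·85 = 619

619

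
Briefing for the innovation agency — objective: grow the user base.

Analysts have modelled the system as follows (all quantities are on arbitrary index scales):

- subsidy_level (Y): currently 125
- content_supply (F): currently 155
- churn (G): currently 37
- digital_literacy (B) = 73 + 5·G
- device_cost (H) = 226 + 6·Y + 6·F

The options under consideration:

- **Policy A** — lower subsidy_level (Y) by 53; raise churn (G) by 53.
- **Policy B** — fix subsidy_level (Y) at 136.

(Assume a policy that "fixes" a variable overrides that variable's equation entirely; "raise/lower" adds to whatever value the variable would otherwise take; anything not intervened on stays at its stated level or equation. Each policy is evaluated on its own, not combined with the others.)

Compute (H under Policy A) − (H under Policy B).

-384

Policy A (Y − 53, G + 53):
  Y = 125 − 53 = 72
  F = 155
  H = 226 + 6·72 + 6·155 = 1588
Policy B (Y := 136):
  Y = 136
  F = 155
  H = 226 + 6·136 + 6·155 = 1972
H: 1588 − 1972 = -384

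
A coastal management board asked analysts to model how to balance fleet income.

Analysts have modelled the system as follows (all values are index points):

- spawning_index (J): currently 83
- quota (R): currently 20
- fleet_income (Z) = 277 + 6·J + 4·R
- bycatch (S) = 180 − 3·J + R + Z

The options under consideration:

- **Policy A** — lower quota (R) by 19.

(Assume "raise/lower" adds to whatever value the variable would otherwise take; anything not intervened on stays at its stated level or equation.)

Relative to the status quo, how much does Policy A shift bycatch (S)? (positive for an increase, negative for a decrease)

Baseline:
  J = 83
  R = 20
  Z = 277 + 6·83 + 4·20 = 855
  S = 180 − 3·83 + 20 + 855 = 806
Policy A (R − 19):
  J = 83
  R = 20 − 19 = 1
  Z = 277 + 6·83 + 4·1 = 779
  S = 180 − 3·83 + 1 + 779 = 711
Change in S: 711 − 806 = -95

-95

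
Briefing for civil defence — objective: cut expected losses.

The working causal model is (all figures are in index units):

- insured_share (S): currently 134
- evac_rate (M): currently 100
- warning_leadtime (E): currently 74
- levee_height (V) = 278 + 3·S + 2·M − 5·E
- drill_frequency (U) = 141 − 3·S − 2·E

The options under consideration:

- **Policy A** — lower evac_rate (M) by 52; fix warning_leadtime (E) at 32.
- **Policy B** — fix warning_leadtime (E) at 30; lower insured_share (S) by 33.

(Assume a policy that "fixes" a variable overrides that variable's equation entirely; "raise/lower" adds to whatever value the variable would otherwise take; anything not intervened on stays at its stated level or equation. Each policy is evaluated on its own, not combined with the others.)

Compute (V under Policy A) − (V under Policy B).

-15

Policy A (M − 52, E := 32):
  S = 134
  M = 100 − 52 = 48
  E = 32
  V = 278 + 3·134 + 2·48 − 5·32 = 616
Policy B (E := 30, S − 33):
  S = 134 − 33 = 101
  M = 100
  E = 30
  V = 278 + 3·101 + 2·100 − 5·30 = 631
V: 616 − 631 = -15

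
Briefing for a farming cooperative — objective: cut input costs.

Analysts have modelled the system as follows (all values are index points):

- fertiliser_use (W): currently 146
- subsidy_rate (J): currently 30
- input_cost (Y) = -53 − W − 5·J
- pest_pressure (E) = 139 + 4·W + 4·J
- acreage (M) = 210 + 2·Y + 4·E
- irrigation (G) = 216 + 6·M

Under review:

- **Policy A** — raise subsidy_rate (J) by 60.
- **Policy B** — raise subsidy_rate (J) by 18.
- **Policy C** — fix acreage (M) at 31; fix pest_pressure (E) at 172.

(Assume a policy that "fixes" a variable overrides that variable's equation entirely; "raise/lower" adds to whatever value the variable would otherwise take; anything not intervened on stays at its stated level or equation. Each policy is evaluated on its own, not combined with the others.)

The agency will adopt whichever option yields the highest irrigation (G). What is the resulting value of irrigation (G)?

Policy A (J + 60):
  W = 146
  J = 30 + 60 = 90
  Y = -53 − 146 − 5·90 = -649
  E = 139 + 4·146 + 4·90 = 1083
  M = 210 + 2·(-649) + 4·1083 = 3244
  G = 216 + 6·3244 = 19680
Policy B (J + 18):
  W = 146
  J = 30 + 18 = 48
  Y = -53 − 146 − 5·48 = -439
  E = 139 + 4·146 + 4·48 = 915
  M = 210 + 2·(-439) + 4·915 = 2992
  G = 216 + 6·2992 = 18168
Policy C (M := 31, E := 172):
  W = 146
  J = 30
  Y = -53 − 146 − 5·30 = -349
  E = 172
  M = 31
  G = 216 + 6·31 = 402
Comparing — Policy A: G=19680, Policy B: G=18168, Policy C: G=402. Highest is 19680 (Policy A).

19680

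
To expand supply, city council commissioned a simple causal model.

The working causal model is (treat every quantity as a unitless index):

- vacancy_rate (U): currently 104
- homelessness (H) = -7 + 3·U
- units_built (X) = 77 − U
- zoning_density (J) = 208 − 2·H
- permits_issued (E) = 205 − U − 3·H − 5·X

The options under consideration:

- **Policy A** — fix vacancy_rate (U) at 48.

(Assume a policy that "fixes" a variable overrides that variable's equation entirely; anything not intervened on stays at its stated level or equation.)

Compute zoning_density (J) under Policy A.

-66

Policy A (U := 48):
  U = 48
  H = -7 + 3·48 = 137
  J = 208 − 2·137 = -66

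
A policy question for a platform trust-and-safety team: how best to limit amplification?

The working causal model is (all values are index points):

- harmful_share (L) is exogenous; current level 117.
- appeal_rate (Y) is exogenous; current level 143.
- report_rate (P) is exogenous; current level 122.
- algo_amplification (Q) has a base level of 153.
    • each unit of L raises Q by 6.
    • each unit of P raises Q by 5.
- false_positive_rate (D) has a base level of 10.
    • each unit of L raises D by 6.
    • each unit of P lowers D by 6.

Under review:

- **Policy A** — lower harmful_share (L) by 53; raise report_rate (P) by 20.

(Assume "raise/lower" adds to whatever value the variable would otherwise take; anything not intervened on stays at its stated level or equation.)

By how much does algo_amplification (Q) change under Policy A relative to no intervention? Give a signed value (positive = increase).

Baseline:
  L = 117
  P = 122
  Q = 153 + 6·117 + 5·122 = 1465
Policy A (L − 53, P + 20):
  L = 117 − 53 = 64
  P = 122 + 20 = 142
  Q = 153 + 6·64 + 5·142 = 1247
Change in Q: 1247 − 1465 = -218

-218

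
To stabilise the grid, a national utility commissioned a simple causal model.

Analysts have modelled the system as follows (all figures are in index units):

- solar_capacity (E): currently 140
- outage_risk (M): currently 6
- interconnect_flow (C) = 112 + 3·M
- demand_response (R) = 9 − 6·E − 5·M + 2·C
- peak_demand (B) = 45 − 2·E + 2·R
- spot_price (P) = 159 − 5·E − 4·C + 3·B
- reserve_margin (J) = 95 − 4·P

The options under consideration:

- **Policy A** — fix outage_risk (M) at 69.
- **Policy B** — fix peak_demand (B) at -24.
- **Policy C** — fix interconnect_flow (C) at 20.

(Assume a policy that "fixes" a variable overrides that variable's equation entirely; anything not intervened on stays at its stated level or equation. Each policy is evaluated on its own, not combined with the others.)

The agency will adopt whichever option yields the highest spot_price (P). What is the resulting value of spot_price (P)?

Policy A (M := 69):
  E = 140
  M = 69
  C = 112 + 3·69 = 319
  R = 9 − 6·140 − 5·69 + 2·319 = -538
  B = 45 − 2·140 + 2·(-538) = -1311
  P = 159 − 5·140 − 4·319 + 3·(-1311) = -5750
Policy B (B := -24):
  E = 140
  M = 6
  C = 112 + 3·6 = 130
  R = 9 − 6·140 − 5·6 + 2·130 = -601
  B = -24
  P = 159 − 5·140 − 4·130 + 3·(-24) = -1133
Policy C (C := 20):
  E = 140
  M = 6
  C = 20
  R = 9 − 6·140 − 5·6 + 2·20 = -821
  B = 45 − 2·140 + 2·(-821) = -1877
  P = 159 − 5·140 − 4·20 + 3·(-1877) = -6252
Comparing — Policy A: P=-5750, Policy B: P=-1133, Policy C: P=-6252. Highest is -1133 (Policy B).

-1133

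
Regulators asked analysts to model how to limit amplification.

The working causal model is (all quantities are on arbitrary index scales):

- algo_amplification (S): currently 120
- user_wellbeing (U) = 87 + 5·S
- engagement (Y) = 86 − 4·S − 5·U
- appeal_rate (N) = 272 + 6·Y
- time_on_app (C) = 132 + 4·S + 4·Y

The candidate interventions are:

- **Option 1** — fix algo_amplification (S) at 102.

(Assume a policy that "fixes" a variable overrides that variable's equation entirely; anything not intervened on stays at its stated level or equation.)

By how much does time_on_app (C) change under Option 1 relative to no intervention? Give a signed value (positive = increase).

Baseline:
  S = 120
  U = 87 + 5·120 = 687
  Y = 86 − 4·120 − 5·687 = -3829
  C = 132 + 4·120 + 4·(-3829) = -14704
Option 1 (S := 102):
  S = 102
  U = 87 + 5·102 = 597
  Y = 86 − 4·102 − 5·597 = -3307
  C = 132 + 4·102 + 4·(-3307) = -12688
Change in C: -12688 − (-14704) = 2016

2016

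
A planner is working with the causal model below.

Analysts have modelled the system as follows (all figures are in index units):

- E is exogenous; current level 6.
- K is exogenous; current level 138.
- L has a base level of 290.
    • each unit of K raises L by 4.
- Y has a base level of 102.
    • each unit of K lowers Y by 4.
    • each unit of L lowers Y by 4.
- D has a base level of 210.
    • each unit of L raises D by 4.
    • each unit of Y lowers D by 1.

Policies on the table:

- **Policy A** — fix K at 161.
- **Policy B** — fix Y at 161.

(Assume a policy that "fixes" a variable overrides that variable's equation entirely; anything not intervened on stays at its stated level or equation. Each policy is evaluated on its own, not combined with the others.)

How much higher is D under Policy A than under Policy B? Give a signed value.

Policy A (K := 161):
  K = 161
  L = 290 + 4·161 = 934
  Y = 102 − 4·161 − 4·934 = -4278
  D = 210 + 4·934 − (-4278) = 8224
Policy B (Y := 161):
  K = 138
  L = 290 + 4·138 = 842
  Y = 161
  D = 210 + 4·842 − 161 = 3417
D: 8224 − 3417 = 4807

4807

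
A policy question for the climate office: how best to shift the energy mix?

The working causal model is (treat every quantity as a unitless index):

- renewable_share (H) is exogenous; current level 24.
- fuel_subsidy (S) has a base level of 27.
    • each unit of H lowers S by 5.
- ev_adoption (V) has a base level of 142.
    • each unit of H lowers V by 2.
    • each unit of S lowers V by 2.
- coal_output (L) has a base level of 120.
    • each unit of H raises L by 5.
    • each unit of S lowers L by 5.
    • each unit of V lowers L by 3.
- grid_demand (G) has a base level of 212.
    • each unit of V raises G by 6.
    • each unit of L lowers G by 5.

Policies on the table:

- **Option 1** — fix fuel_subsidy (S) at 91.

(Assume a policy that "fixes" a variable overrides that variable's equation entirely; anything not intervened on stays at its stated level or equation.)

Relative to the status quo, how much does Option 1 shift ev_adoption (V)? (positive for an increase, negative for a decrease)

Baseline:
  H = 24
  S = 27 − 5·24 = -93
  V = 142 − 2·24 − 2·(-93) = 280
Option 1 (S := 91):
  H = 24
  S = 91
  V = 142 − 2·24 − 2·91 = -88
Change in V: -88 − 280 = -368

-368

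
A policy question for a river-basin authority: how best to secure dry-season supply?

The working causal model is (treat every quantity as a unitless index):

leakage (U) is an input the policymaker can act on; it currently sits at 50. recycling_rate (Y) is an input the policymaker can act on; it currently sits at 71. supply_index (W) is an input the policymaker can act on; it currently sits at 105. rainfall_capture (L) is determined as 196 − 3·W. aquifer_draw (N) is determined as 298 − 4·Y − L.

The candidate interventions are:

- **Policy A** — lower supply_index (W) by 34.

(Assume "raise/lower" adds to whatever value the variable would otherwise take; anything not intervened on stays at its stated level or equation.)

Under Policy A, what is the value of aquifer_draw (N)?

Policy A (W − 34):
  Y = 71
  W = 105 − 34 = 71
  L = 196 − 3·71 = -17
  N = 298 − 4·71 − (-17) = 31

31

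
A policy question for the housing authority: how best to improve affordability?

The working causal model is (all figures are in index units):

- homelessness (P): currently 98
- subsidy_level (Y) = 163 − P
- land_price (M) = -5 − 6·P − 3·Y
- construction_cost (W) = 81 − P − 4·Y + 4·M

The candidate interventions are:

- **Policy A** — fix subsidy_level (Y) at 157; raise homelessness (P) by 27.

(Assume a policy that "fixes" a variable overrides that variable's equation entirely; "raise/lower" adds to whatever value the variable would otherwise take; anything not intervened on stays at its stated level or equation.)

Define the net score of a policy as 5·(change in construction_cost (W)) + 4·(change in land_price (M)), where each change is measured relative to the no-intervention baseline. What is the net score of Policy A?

Baseline:
  P = 98
  Y = 163 − 98 = 65
  M = -5 − 6·98 − 3·65 = -788
  W = 81 − 98 − 4·65 + 4·(-788) = -3429
Policy A (Y := 157, P + 27):
  P = 98 + 27 = 125
  Y = 157
  M = -5 − 6·125 − 3·157 = -1226
  W = 81 − 125 − 4·157 + 4·(-1226) = -5576
ΔW = -5576 − (-3429) = -2147; ΔM = -1226 − (-788) = -438
Score = 5·(-2147) + 4·(-438) = -12487

-12487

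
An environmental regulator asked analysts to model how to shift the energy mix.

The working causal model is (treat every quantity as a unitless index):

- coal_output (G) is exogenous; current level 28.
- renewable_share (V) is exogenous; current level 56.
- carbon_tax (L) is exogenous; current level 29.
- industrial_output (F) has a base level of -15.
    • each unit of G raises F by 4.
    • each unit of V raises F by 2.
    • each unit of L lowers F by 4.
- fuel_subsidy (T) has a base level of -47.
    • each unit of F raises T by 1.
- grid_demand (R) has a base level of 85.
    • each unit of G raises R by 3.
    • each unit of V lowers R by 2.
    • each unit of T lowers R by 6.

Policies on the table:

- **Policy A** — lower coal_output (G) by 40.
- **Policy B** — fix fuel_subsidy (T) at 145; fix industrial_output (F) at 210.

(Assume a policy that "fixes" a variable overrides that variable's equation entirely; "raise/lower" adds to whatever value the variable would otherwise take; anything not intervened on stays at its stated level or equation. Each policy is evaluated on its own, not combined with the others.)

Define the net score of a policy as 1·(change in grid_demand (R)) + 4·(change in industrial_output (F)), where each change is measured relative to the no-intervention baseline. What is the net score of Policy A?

200

Baseline:
  G = 28
  V = 56
  L = 29
  F = -15 + 4·28 + 2·56 − 4·29 = 93
  T = -47 + 93 = 46
  R = 85 + 3·28 − 2·56 − 6·46 = -219
Policy A (G − 40):
  G = 28 − 40 = -12
  V = 56
  L = 29
  F = -15 + 4·(-12) + 2·56 − 4·29 = -67
  T = -47 + (-67) = -114
  R = 85 + 3·(-12) − 2·56 − 6·(-114) = 621
ΔR = 621 − (-219) = 840; ΔF = -67 − 93 = -160
Score = 1·840 + 4·(-160) = 200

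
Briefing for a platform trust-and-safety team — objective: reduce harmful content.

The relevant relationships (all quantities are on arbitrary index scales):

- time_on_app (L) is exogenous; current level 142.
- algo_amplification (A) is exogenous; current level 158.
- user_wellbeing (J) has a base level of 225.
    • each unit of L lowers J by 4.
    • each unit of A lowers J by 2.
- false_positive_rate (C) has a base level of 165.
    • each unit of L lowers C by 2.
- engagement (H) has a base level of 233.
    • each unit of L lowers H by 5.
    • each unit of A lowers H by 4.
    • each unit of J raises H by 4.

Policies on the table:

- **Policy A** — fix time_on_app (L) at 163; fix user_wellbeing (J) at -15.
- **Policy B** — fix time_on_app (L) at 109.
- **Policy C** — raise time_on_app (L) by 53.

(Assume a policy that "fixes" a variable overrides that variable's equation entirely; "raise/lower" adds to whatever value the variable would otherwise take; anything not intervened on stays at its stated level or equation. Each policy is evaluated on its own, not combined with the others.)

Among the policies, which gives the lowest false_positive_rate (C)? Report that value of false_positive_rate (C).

-225

Policy A (L := 163, J := -15):
  L = 163
  C = 165 − 2·163 = -161
Policy B (L := 109):
  L = 109
  C = 165 − 2·109 = -53
Policy C (L + 53):
  L = 142 + 53 = 195
  C = 165 − 2·195 = -225
Comparing — Policy A: C=-161, Policy B: C=-53, Policy C: C=-225. Lowest is -225 (Policy C).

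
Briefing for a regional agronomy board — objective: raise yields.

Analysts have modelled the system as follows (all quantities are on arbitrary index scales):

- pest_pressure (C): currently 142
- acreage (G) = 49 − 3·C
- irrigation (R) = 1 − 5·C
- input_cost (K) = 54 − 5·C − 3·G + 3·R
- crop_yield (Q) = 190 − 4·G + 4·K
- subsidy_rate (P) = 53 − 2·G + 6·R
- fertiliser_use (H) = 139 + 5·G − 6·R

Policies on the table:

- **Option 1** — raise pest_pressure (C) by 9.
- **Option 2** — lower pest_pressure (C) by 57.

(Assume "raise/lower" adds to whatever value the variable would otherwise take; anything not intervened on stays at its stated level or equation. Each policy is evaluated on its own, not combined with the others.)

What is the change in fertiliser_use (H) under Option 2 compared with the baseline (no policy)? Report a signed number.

-855

Baseline:
  C = 142
  G = 49 − 3·142 = -377
  R = 1 − 5·142 = -709
  H = 139 + 5·(-377) − 6·(-709) = 2508
Option 2 (C − 57):
  C = 142 − 57 = 85
  G = 49 − 3·85 = -206
  R = 1 − 5·85 = -424
  H = 139 + 5·(-206) − 6·(-424) = 1653
Change in H: 1653 − 2508 = -855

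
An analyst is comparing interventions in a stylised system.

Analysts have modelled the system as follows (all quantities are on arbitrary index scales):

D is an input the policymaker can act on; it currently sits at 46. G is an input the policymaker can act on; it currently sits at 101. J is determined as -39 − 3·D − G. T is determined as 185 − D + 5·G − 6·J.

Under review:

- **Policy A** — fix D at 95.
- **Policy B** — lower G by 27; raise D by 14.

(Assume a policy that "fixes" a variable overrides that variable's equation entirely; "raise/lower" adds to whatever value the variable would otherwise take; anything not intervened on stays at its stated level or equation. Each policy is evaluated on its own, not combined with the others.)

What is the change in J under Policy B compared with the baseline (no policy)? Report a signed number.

-15

Baseline:
  D = 46
  G = 101
  J = -39 − 3·46 − 101 = -278
Policy B (G − 27, D + 14):
  D = 46 + 14 = 60
  G = 101 − 27 = 74
  J = -39 − 3·60 − 74 = -293
Change in J: -293 − (-278) = -15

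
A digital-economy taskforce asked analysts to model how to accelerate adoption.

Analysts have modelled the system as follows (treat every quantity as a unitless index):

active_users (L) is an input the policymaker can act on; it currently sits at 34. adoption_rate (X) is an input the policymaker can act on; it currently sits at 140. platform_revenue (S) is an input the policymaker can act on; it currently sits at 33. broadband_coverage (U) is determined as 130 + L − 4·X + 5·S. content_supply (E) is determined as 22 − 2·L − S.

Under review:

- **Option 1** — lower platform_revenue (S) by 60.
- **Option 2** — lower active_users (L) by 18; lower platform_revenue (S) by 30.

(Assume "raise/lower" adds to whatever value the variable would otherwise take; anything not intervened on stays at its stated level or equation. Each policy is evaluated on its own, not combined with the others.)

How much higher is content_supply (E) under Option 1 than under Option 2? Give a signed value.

Option 1 (S − 60):
  L = 34
  S = 33 − 60 = -27
  E = 22 − 2·34 − (-27) = -19
Option 2 (L − 18, S − 30):
  L = 34 − 18 = 16
  S = 33 − 30 = 3
  E = 22 − 2·16 − 3 = -13
E: -19 − (-13) = -6

-6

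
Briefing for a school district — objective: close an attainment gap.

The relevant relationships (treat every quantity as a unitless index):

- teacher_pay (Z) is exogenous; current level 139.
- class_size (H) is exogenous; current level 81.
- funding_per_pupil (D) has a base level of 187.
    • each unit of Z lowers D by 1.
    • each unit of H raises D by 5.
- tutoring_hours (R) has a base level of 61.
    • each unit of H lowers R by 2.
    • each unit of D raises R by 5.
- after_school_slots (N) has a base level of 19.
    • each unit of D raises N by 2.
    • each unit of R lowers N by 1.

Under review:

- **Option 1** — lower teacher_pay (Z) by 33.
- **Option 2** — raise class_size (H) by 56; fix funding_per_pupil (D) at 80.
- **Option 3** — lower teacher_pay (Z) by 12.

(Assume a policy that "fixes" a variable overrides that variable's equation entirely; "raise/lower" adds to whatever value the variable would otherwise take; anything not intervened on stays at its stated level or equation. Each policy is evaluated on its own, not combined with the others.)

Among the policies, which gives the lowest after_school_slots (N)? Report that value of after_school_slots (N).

-1338

Option 1 (Z − 33):
  Z = 139 − 33 = 106
  H = 81
  D = 187 − 106 + 5·81 = 486
  R = 61 − 2·81 + 5·486 = 2329
  N = 19 + 2·486 − 2329 = -1338
Option 2 (H + 56, D := 80):
  Z = 139
  H = 81 + 56 = 137
  D = 80
  R = 61 − 2·137 + 5·80 = 187
  N = 19 + 2·80 − 187 = -8
Option 3 (Z − 12):
  Z = 139 − 12 = 127
  H = 81
  D = 187 − 127 + 5·81 = 465
  R = 61 − 2·81 + 5·465 = 2224
  N = 19 + 2·465 − 2224 = -1275
Comparing — Option 1: N=-1338, Option 2: N=-8, Option 3: N=-1275. Lowest is -1338 (Option 1).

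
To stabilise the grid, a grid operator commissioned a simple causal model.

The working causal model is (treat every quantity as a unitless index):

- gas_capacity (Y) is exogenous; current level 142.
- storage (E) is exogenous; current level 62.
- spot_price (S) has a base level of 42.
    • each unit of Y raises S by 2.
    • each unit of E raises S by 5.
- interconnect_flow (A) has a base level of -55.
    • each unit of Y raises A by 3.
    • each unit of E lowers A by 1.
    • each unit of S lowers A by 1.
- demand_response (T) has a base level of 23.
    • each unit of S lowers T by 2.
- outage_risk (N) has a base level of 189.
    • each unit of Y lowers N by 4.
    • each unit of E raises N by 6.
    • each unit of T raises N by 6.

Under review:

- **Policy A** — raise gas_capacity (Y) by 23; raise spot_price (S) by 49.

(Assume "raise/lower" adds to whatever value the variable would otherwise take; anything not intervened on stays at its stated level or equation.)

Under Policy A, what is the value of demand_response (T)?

-1439

Policy A (Y + 23, S + 49):
  Y = 142 + 23 = 165
  E = 62
  S = 42 + 2·165 + 5·62 (+49 from intervention) = 731
  T = 23 − 2·731 = -1439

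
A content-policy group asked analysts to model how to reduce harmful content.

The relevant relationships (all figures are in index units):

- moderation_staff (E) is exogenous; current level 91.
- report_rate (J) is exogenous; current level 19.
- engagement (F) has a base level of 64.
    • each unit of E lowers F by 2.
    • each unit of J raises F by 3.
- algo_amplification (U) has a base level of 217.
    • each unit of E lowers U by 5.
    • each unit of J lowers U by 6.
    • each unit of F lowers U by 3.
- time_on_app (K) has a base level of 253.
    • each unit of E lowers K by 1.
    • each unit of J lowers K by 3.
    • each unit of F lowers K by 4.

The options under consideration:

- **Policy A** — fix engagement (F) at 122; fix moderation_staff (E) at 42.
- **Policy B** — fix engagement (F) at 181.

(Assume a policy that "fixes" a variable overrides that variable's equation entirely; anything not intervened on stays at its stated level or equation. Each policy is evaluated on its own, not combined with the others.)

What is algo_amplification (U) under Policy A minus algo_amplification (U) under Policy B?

422

Policy A (F := 122, E := 42):
  E = 42
  J = 19
  F = 122
  U = 217 − 5·42 − 6·19 − 3·122 = -473
Policy B (F := 181):
  E = 91
  J = 19
  F = 181
  U = 217 − 5·91 − 6·19 − 3·181 = -895
U: -473 − (-895) = 422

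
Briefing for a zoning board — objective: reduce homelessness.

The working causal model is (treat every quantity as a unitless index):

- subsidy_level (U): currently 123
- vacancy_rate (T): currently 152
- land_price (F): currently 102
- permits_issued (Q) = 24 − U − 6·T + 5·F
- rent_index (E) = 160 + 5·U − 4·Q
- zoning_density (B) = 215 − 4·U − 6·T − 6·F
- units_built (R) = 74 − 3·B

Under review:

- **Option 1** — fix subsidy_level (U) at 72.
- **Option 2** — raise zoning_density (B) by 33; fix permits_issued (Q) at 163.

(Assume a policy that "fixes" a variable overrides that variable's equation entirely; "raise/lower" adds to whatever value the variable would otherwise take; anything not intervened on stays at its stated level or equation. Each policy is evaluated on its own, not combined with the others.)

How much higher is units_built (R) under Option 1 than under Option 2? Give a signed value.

-513

Option 1 (U := 72):
  U = 72
  T = 152
  F = 102
  B = 215 − 4·72 − 6·152 − 6·102 = -1597
  R = 74 − 3·(-1597) = 4865
Option 2 (B + 33, Q := 163):
  U = 123
  T = 152
  F = 102
  B = 215 − 4·123 − 6·152 − 6·102 (+33 from intervention) = -1768
  R = 74 − 3·(-1768) = 5378
R: 4865 − 5378 = -513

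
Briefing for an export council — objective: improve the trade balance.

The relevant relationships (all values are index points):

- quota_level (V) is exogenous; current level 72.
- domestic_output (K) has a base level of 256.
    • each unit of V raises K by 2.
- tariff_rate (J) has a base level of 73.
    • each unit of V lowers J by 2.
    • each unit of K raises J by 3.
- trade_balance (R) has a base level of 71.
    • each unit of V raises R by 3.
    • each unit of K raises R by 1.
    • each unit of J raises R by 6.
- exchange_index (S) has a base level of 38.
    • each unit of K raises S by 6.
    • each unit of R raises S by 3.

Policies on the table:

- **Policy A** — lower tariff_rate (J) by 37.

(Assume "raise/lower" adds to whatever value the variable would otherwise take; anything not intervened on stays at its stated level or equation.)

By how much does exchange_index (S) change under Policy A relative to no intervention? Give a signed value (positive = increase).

-666

Baseline:
  V = 72
  K = 256 + 2·72 = 400
  J = 73 − 2·72 + 3·400 = 1129
  R = 71 + 3·72 + 400 + 6·1129 = 7461
  S = 38 + 6·400 + 3·7461 = 24821
Policy A (J − 37):
  V = 72
  K = 256 + 2·72 = 400
  J = 73 − 2·72 + 3·400 (−37 from intervention) = 1092
  R = 71 + 3·72 + 400 + 6·1092 = 7239
  S = 38 + 6·400 + 3·7239 = 24155
Change in S: 24155 − 24821 = -666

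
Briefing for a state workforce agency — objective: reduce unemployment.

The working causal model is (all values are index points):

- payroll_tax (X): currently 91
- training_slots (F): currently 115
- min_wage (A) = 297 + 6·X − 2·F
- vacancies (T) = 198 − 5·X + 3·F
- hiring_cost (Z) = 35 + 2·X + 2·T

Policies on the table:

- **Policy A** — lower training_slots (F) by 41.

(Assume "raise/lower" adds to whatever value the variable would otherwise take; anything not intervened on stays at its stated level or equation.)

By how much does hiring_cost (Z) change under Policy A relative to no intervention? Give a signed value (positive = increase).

Baseline:
  X = 91
  F = 115
  T = 198 − 5·91 + 3·115 = 88
  Z = 35 + 2·91 + 2·88 = 393
Policy A (F − 41):
  X = 91
  F = 115 − 41 = 74
  T = 198 − 5·91 + 3·74 = -35
  Z = 35 + 2·91 + 2·(-35) = 147
Change in Z: 147 − 393 = -246

-246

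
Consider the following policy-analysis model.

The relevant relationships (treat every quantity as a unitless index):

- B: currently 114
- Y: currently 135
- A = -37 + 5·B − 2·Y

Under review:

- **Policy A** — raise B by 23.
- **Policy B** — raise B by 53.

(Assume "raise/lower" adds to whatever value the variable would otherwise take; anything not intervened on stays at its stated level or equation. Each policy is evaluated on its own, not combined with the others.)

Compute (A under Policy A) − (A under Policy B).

Policy A (B + 23):
  B = 114 + 23 = 137
  Y = 135
  A = -37 + 5·137 − 2·135 = 378
Policy B (B + 53):
  B = 114 + 53 = 167
  Y = 135
  A = -37 + 5·167 − 2·135 = 528
A: 378 − 528 = -150

-150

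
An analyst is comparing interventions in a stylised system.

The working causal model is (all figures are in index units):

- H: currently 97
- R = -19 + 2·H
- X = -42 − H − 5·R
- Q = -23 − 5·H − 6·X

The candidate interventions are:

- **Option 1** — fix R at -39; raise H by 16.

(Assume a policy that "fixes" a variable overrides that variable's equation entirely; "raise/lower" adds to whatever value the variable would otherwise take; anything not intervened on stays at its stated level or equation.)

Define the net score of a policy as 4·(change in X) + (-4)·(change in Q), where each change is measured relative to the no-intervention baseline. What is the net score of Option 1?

29832

Baseline:
  H = 97
  R = -19 + 2·97 = 175
  X = -42 − 97 − 5·175 = -1014
  Q = -23 − 5·97 − 6·(-1014) = 5576
Option 1 (R := -39, H + 16):
  H = 97 + 16 = 113
  R = -39
  X = -42 − 113 − 5·(-39) = 40
  Q = -23 − 5·113 − 6·40 = -828
ΔX = 40 − (-1014) = 1054; ΔQ = -828 − 5576 = -6404
Score = 4·1054 + (-4)·(-6404) = 29832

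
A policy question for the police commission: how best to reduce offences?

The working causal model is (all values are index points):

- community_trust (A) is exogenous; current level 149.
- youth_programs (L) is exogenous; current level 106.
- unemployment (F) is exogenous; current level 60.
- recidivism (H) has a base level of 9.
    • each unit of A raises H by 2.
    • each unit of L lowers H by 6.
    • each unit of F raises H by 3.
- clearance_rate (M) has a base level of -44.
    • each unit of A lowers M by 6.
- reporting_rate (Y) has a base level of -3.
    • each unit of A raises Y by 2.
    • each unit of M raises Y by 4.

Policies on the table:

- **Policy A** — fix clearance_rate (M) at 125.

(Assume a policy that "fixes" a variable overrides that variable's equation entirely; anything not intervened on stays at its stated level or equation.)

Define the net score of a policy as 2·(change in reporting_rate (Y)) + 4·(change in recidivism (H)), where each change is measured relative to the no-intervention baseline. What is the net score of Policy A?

Baseline:
  A = 149
  L = 106
  F = 60
  H = 9 + 2·149 − 6·106 + 3·60 = -149
  M = -44 − 6·149 = -938
  Y = -3 + 2·149 + 4·(-938) = -3457
Policy A (M := 125):
  A = 149
  L = 106
  F = 60
  H = 9 + 2·149 − 6·106 + 3·60 = -149
  M = 125
  Y = -3 + 2·149 + 4·125 = 795
ΔY = 795 − (-3457) = 4252; ΔH = -149 − (-149) = 0
Score = 2·4252 + 4·0 = 8504

8504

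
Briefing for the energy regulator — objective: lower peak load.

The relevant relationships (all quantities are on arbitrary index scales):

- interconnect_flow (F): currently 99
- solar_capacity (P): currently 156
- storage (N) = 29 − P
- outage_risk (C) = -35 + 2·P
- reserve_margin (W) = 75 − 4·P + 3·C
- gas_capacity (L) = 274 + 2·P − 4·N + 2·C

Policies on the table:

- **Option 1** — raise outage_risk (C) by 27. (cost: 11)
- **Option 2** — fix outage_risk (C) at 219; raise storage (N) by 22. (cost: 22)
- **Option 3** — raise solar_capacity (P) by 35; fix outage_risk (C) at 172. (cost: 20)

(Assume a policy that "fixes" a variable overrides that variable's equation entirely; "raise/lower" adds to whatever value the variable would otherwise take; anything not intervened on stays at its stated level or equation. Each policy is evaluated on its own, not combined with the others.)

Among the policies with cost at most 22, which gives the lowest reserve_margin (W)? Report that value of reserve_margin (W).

Option 1 (C + 27):
  P = 156
  C = -35 + 2·156 (+27 from intervention) = 304
  W = 75 − 4·156 + 3·304 = 363
Option 2 (C := 219, N + 22):
  P = 156
  C = 219
  W = 75 − 4·156 + 3·219 = 108
Option 3 (P + 35, C := 172):
  P = 156 + 35 = 191
  C = 172
  W = 75 − 4·191 + 3·172 = -173
Comparing — Option 1: W=363, Option 2: W=108, Option 3: W=-173. Lowest is -173 (Option 3).

-173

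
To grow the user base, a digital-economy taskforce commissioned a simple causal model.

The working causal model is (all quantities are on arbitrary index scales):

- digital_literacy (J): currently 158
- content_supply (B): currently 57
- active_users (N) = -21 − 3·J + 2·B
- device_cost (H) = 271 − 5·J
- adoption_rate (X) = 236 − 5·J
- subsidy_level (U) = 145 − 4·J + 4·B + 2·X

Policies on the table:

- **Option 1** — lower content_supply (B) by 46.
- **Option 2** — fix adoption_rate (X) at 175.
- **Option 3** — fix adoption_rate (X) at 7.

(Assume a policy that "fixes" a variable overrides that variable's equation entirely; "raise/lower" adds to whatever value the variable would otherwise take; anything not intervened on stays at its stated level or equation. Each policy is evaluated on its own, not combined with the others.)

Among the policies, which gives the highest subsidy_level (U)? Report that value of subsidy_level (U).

91

Option 1 (B − 46):
  J = 158
  B = 57 − 46 = 11
  X = 236 − 5·158 = -554
  U = 145 − 4·158 + 4·11 + 2·(-554) = -1551
Option 2 (X := 175):
  J = 158
  B = 57
  X = 175
  U = 145 − 4·158 + 4·57 + 2·175 = 91
Option 3 (X := 7):
  J = 158
  B = 57
  X = 7
  U = 145 − 4·158 + 4·57 + 2·7 = -245
Comparing — Option 1: U=-1551, Option 2: U=91, Option 3: U=-245. Highest is 91 (Option 2).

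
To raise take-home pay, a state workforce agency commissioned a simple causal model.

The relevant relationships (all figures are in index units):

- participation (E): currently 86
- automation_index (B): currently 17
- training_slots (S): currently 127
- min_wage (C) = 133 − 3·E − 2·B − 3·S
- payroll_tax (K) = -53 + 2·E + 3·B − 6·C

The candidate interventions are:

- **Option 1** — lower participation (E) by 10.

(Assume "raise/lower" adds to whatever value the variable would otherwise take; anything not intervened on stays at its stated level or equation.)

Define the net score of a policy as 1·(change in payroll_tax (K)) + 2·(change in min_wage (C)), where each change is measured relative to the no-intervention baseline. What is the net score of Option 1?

Baseline:
  E = 86
  B = 17
  S = 127
  C = 133 − 3·86 − 2·17 − 3·127 = -540
  K = -53 + 2·86 + 3·17 − 6·(-540) = 3410
Option 1 (E − 10):
  E = 86 − 10 = 76
  B = 17
  S = 127
  C = 133 − 3·76 − 2·17 − 3·127 = -510
  K = -53 + 2·76 + 3·17 − 6·(-510) = 3210
ΔK = 3210 − 3410 = -200; ΔC = -510 − (-540) = 30
Score = 1·(-200) + 2·30 = -140

-140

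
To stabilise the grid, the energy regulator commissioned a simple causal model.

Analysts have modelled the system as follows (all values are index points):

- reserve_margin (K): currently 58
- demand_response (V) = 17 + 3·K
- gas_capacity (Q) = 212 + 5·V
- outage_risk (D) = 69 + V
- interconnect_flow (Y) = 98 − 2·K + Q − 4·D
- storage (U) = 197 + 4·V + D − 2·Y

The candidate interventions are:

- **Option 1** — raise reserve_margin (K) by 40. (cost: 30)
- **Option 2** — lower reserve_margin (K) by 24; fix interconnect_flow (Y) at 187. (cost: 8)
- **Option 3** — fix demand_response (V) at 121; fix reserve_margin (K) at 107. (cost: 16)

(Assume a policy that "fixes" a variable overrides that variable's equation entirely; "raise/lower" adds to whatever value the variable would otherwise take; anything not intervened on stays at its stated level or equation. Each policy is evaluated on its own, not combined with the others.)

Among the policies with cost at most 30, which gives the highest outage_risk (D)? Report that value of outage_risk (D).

Option 1 (K + 40):
  K = 58 + 40 = 98
  V = 17 + 3·98 = 311
  D = 69 + 311 = 380
Option 2 (K − 24, Y := 187):
  K = 58 − 24 = 34
  V = 17 + 3·34 = 119
  D = 69 + 119 = 188
Option 3 (V := 121, K := 107):
  K = 107
  V = 121
  D = 69 + 121 = 190
Comparing — Option 1: D=380, Option 2: D=188, Option 3: D=190. Highest is 380 (Option 1).

380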